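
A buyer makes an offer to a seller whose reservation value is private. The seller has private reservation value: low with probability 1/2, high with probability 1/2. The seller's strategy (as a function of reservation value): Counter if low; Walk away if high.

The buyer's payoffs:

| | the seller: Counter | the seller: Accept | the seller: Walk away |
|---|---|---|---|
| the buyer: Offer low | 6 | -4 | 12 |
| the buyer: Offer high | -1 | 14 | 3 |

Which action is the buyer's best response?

E[Offer low] = 1/2·(6) + 1/2·(12) = 9
E[Offer high] = 1/2·(-1) + 1/2·(3) = 1
Best response: Offer low (9 is the largest).

Offer low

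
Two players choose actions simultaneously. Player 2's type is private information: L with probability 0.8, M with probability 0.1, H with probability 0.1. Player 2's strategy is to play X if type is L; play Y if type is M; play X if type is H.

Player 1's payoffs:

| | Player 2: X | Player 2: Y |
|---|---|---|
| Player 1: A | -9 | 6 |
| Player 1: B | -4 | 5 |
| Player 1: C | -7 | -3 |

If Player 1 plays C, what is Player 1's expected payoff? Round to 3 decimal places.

Take the expectation over Player 2's type, weighting each type's action by its prior probability.
E[C] = 0.8·(-7) + 0.1·(-3) + 0.1·(-7) = (-5.6) + (-0.3) + (-0.7) = -6.6

-6.600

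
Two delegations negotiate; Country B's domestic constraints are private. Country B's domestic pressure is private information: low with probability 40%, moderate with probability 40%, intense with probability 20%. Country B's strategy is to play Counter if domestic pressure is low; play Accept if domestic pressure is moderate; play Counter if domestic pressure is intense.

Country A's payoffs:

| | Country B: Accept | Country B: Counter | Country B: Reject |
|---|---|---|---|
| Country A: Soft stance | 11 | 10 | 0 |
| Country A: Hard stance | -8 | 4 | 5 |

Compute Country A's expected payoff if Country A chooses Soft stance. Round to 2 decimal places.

10.40

E[Soft stance] = 0.4·10 + 0.4·11 + 0.2·10 = 4 + 4.4 + 2 = 10.4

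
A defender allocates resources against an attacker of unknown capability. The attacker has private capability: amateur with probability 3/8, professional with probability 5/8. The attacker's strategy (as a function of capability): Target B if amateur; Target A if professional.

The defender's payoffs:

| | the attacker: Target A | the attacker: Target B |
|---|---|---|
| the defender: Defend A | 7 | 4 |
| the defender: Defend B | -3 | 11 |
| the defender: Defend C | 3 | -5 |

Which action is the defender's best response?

E[Defend A] = 3/8·(4) + 5/8·(7) = 47/8
E[Defend B] = 3/8·(11) + 5/8·(-3) = 9/4
E[Defend C] = 3/8·(-5) + 5/8·(3) = 0
Best response: Defend A (47/8 is the largest).

Defend A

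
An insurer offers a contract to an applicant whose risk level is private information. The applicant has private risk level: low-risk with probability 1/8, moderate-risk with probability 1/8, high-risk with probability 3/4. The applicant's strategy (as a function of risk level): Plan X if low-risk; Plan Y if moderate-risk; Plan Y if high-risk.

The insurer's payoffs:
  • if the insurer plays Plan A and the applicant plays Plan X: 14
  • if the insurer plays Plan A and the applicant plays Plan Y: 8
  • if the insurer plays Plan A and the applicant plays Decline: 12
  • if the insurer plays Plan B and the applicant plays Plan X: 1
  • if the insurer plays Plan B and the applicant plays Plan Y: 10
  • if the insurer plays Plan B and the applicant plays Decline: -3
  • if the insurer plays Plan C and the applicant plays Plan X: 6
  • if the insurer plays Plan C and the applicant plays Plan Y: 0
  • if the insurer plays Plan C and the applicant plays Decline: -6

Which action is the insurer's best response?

Plan B

Compute the insurer's expected payoff for each action, taking the expectation over the applicant's type.
E[Plan A] = 1/8·(14) + 1/8·(8) + 3/4·(8) = 35/4
E[Plan B] = 1/8·(1) + 1/8·(10) + 3/4·(10) = 71/8
E[Plan C] = 1/8·(6) + 1/8·(0) + 3/4·(0) = 3/4
Best response: Plan B (71/8 is the largest).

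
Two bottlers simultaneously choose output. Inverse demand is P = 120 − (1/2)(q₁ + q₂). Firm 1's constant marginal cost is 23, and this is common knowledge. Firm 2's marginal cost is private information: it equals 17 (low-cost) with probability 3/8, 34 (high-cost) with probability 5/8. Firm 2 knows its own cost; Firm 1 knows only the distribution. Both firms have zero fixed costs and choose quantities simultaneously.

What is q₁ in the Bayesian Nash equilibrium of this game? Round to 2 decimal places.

Type-c best response for Firm 2: q₂(c) = (120 − c) − q₁/2.
Firm 1 maximizes expected profit; its first-order condition is 120 − q₁ − (1/2)E[q₂] − 23 = 0.
Substituting E[q₂] and solving: E[c₂] = 27.625, so q₁ = (120 − 2·23 + 27.625)/(3/2) = 67.75.

67.75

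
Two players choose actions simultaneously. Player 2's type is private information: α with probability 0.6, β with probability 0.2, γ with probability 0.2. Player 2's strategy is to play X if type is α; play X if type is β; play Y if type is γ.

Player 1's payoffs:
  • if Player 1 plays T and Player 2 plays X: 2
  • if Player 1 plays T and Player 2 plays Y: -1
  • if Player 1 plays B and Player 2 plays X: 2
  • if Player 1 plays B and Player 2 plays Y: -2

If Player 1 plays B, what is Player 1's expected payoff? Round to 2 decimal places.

E[B] = 0.6·2 + 0.2·2 + 0.2·(-2) = 1.2 + 0.4 + (-0.4) = 1.2

1.20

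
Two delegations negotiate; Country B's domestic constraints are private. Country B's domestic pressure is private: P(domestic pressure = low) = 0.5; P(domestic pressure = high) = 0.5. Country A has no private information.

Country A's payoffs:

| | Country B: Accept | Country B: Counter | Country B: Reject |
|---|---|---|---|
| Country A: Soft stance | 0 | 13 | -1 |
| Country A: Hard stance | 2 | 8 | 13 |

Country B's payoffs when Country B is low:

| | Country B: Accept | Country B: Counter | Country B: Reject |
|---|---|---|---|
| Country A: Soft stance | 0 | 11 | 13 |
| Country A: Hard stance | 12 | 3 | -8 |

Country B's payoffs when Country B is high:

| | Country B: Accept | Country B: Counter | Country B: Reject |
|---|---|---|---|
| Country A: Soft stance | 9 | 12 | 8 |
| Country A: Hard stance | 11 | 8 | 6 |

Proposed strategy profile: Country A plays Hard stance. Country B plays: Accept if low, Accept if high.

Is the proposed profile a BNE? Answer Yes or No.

Yes

Country A plays Hard stance: E[Hard stance] = 0.5·(2) + 0.5·(2) = 2; E[Soft stance] = 0. Best-responding. ✓
Country B (domestic pressure low), facing Hard stance: Accept gives 12, Counter gives 3, Reject gives -8. Proposed Accept is best. ✓
Country B (domestic pressure high), facing Hard stance: Accept gives 11, Counter gives 8, Reject gives 6. Proposed Accept is best. ✓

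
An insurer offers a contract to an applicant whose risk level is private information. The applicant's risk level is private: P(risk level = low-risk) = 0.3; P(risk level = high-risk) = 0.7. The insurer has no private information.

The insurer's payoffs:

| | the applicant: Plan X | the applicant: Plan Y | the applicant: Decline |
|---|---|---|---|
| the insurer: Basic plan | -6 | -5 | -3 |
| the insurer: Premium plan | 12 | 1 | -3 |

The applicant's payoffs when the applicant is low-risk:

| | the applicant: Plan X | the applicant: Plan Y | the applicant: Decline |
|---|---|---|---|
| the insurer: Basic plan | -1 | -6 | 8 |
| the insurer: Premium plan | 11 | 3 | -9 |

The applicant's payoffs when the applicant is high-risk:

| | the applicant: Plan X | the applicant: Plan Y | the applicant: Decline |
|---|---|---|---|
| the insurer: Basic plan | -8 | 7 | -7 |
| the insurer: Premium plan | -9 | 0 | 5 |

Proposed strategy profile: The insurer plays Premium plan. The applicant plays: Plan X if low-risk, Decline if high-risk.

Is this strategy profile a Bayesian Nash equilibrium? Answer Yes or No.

Yes

The insurer plays Premium plan: E[Premium plan] = 0.3·(12) + 0.7·(-3) = 1.5; E[Basic plan] = -3.9. Best-responding. ✓
The applicant (risk level low-risk), facing Premium plan: Plan X gives 11, Plan Y gives 3, Decline gives -9. Proposed Plan X is best. ✓
The applicant (risk level high-risk), facing Premium plan: Plan X gives -9, Plan Y gives 0, Decline gives 5. Proposed Decline is best. ✓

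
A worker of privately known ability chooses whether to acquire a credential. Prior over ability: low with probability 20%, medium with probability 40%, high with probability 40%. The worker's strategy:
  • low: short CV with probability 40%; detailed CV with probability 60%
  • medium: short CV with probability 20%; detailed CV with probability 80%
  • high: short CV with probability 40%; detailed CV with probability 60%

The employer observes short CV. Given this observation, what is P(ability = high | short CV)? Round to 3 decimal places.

0.500

P(short CV) = 0.2·0.4 + 0.4·0.2 + 0.4·0.4 = 0.32
P(high | short CV) = (0.4·0.4) / 0.32 = 0.16 / 0.32 = 0.5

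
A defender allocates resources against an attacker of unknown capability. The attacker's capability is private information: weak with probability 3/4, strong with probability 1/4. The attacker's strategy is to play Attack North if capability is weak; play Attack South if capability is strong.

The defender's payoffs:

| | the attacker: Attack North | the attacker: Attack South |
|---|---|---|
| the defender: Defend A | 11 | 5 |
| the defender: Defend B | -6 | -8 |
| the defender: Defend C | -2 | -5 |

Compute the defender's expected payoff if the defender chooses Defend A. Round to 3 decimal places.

E[Defend A] = 3/4·11 + 1/4·5 = 33/4 + 5/4 = 19/2

9.500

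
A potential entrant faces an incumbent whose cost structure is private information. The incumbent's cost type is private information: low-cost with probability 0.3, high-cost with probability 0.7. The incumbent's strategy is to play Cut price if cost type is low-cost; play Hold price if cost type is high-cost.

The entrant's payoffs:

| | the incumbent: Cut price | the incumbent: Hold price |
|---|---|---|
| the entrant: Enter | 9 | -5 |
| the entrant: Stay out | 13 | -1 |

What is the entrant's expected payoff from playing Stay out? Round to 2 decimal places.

Take the expectation over the incumbent's cost type, weighting each type's action by its prior probability.
E[Stay out] = 0.3·13 + 0.7·(-1) = 3.9 + (-0.7) = 3.2

3.20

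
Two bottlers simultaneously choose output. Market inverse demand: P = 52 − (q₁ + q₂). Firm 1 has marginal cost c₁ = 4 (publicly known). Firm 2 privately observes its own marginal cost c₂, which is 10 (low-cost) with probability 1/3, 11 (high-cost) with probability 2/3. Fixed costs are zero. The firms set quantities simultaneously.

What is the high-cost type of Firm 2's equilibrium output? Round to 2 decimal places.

Firm 2 with cost c maximizes (52 − (q₁+q₂) − c)·q₂, giving q₂(c) = (52 − c − q₁)/2.
E[c₂] = 1/3·10 + 2/3·11 = 10.6667
Firm 1's FOC against E[q₂] yields q₁ = (52 − 2·4 + E[c₂])/3 = (52 − 8 + 10.6667)/3 = 18.2222.
q₂(high-cost) = (52 − 11 − 18.2222)/2 = 11.3889.

11.39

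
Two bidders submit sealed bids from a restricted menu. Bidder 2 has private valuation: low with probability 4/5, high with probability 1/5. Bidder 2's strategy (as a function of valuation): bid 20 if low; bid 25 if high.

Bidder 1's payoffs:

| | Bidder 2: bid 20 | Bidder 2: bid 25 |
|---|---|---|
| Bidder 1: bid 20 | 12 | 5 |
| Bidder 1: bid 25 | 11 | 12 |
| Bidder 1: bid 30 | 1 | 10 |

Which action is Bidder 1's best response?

E[bid 20] = 4/5·(12) + 1/5·(5) = 53/5
E[bid 25] = 4/5·(11) + 1/5·(12) = 56/5
E[bid 30] = 4/5·(1) + 1/5·(10) = 14/5
Best response: bid 25 (56/5 is the largest).

bid 25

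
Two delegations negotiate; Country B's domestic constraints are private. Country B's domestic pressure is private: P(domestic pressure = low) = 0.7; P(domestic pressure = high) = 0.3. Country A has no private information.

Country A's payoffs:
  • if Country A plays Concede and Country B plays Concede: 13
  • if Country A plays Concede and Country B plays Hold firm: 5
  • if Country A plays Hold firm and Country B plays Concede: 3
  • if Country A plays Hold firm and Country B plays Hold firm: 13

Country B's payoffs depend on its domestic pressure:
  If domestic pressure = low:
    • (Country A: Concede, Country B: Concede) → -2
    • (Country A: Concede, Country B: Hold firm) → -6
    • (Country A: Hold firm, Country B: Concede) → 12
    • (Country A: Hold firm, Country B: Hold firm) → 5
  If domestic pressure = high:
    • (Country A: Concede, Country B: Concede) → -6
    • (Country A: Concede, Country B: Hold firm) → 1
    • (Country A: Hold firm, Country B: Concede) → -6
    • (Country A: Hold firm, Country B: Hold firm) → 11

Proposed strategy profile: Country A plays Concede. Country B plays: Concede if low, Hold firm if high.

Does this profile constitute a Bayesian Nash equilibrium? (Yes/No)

Yes

Country A plays Concede: E[Concede] = 0.7·(13) + 0.3·(5) = 10.6; E[Hold firm] = 6. Best-responding. ✓
Country B (domestic pressure low), facing Concede: Concede gives -2, Hold firm gives -6. Proposed Concede is best. ✓
Country B (domestic pressure high), facing Concede: Concede gives -6, Hold firm gives 1. Proposed Hold firm is best. ✓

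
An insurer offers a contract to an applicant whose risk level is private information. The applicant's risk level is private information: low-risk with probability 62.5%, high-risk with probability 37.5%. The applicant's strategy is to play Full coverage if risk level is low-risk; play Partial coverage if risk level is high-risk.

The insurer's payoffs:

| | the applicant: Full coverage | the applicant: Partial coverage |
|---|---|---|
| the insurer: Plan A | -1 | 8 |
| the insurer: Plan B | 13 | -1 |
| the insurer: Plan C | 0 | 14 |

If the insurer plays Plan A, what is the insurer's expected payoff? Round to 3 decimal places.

E[Plan A] = 0.625·(-1) + 0.375·8 = (-0.625) + 3 = 2.375

2.375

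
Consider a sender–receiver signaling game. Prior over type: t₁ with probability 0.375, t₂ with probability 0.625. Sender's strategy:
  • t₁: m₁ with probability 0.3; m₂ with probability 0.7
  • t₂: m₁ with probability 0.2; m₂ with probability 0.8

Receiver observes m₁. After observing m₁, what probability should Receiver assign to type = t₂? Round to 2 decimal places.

P(m₁) = 0.375·0.3 + 0.625·0.2 = 0.2375
P(t₂ | m₁) = (0.625·0.2) / 0.2375 = 0.125 / 0.2375 = 0.526316

0.53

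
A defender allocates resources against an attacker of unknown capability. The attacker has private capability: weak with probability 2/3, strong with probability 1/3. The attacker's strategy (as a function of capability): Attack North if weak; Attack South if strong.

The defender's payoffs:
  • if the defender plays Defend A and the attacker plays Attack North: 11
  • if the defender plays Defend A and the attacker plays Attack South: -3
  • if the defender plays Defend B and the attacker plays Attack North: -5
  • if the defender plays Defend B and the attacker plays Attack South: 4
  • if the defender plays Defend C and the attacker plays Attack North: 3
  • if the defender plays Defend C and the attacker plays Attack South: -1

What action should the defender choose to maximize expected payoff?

Defend A

E[Defend A] = 2/3·(11) + 1/3·(-3) = 19/3
E[Defend B] = 2/3·(-5) + 1/3·(4) = -2
E[Defend C] = 2/3·(3) + 1/3·(-1) = 5/3
Best response: Defend A (19/3 is the largest).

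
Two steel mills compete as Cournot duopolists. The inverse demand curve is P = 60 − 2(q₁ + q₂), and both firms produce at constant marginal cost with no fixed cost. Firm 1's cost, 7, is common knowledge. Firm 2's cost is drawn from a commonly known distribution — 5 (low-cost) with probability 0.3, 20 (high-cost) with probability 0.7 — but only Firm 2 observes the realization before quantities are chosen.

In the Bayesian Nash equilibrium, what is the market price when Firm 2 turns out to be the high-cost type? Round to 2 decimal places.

29.75

Type-c best response for Firm 2: q₂(c) = (60 − c)/4 − q₁/2.
Firm 1 maximizes expected profit; its first-order condition is 60 − 4q₁ − 2E[q₂] − 7 = 0.
Substituting E[q₂] and solving: E[c₂] = 15.5, so q₁ = (60 − 2·7 + 15.5)/6 = 10.25.
q₂(high-cost) = 4.875, so P = 60 − 2·(10.25 + 4.875) = 29.75.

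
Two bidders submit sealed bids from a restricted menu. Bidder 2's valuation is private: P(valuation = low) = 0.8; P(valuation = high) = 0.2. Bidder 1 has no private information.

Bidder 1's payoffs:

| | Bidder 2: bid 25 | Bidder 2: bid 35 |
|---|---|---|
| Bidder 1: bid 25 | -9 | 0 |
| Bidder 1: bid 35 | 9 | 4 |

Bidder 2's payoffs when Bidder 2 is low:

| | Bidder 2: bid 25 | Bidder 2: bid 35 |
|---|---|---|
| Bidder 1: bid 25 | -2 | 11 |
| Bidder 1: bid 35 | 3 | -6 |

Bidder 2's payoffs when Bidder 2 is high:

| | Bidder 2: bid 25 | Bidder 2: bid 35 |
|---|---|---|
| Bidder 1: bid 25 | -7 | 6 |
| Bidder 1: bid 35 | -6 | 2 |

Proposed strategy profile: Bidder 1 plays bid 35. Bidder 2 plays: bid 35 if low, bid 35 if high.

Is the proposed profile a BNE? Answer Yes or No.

A profile is a BNE iff every type of every player is best-responding given beliefs about the other side.
Bidder 1 plays bid 35: E[bid 35] = 0.8·(4) + 0.2·(4) = 4; E[bid 25] = 0. Best-responding. ✓
Bidder 2 (valuation low), facing bid 35: bid 25 gives 3, bid 35 gives -6. Proposed bid 35 is not best — profitable deviation exists. ✗
Bidder 2 (valuation high), facing bid 35: bid 25 gives -6, bid 35 gives 2. Proposed bid 35 is best. ✓

No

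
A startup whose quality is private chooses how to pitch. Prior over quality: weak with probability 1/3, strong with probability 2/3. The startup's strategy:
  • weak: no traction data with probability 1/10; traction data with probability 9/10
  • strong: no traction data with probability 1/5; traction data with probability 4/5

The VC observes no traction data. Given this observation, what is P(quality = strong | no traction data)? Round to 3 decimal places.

P(no traction data) = (1/3)·(1/10) + (2/3)·(1/5) = 1/6
P(strong | no traction data) = ((2/3)·(1/5)) / (1/6) = (2/15) / (1/6) = 4/5

0.800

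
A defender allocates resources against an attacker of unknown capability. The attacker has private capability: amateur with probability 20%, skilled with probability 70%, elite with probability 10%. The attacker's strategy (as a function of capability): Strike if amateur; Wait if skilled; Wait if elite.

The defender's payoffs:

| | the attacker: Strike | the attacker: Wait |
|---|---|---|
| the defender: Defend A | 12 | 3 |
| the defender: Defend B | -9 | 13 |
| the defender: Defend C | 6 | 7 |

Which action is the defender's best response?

Defend B

E[Defend A] = 0.2·(12) + 0.7·(3) + 0.1·(3) = 4.8
E[Defend B] = 0.2·(-9) + 0.7·(13) + 0.1·(13) = 8.6
E[Defend C] = 0.2·(6) + 0.7·(7) + 0.1·(7) = 6.8
Best response: Defend B (8.6 is the largest).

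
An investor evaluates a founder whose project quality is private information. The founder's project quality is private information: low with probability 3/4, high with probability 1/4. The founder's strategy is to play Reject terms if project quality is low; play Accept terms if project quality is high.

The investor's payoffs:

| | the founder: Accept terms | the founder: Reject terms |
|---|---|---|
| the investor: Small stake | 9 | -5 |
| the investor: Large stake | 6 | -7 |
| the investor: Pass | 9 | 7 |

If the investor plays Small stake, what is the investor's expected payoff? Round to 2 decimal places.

-1.50

E[Small stake] = 3/4·(-5) + 1/4·9 = (-15/4) + 9/4 = -3/2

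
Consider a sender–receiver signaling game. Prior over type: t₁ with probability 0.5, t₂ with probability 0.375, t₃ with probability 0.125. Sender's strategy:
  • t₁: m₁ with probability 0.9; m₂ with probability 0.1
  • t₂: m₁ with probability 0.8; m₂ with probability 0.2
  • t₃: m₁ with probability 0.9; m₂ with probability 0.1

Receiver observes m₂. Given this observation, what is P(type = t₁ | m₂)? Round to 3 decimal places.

0.364

P(m₂) = 0.5·0.1 + 0.375·0.2 + 0.125·0.1 = 0.1375
P(t₁ | m₂) = (0.5·0.1) / 0.1375 = 0.05 / 0.1375 = 0.363636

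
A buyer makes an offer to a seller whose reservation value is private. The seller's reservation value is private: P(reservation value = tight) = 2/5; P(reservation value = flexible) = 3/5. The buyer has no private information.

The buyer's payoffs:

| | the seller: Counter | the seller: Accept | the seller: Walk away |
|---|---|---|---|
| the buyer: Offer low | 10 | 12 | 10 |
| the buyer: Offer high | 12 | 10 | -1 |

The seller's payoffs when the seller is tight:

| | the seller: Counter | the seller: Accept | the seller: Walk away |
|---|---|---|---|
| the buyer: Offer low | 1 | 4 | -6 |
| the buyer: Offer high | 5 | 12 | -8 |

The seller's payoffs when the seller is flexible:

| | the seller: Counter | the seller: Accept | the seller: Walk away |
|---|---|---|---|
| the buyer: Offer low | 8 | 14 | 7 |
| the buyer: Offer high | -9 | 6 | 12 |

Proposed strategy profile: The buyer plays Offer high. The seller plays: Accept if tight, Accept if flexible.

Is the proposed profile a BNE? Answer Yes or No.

The buyer plays Offer high: E[Offer high] = 2/5·(10) + 3/5·(10) = 10; E[Offer low] = 12. Not best-responding. ✗
The seller (reservation value tight), facing Offer high: Counter gives 5, Accept gives 12, Walk away gives -8. Proposed Accept is best. ✓
The seller (reservation value flexible), facing Offer high: Counter gives -9, Accept gives 6, Walk away gives 12. Proposed Accept is not best — profitable deviation exists. ✗

No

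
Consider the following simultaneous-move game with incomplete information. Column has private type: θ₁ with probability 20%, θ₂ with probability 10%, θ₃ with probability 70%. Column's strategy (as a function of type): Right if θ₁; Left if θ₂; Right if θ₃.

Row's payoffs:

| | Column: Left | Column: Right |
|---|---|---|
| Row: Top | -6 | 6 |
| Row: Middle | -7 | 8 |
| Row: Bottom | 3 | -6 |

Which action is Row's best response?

Compute Row's expected payoff for each action, taking the expectation over Column's type.
E[Top] = 0.2·(6) + 0.1·(-6) + 0.7·(6) = 4.8
E[Middle] = 0.2·(8) + 0.1·(-7) + 0.7·(8) = 6.5
E[Bottom] = 0.2·(-6) + 0.1·(3) + 0.7·(-6) = -5.1
Best response: Middle (6.5 is the largest).

Middle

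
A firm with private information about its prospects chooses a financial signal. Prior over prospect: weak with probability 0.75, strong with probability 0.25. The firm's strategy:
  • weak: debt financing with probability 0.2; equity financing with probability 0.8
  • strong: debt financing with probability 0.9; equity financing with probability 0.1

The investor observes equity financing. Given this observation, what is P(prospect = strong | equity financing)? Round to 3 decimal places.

P(equity financing) = 0.75·0.8 + 0.25·0.1 = 0.625
P(strong | equity financing) = (0.25·0.1) / 0.625 = 0.025 / 0.625 = 0.04

0.040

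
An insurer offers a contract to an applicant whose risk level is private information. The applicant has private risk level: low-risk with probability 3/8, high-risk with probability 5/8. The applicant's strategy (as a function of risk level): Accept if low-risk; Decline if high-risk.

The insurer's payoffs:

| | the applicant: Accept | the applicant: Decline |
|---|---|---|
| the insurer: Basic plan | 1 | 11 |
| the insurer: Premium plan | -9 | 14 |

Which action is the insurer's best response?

E[Basic plan] = 3/8·(1) + 5/8·(11) = 29/4
E[Premium plan] = 3/8·(-9) + 5/8·(14) = 43/8
Best response: Basic plan (29/4 is the largest).

Basic plan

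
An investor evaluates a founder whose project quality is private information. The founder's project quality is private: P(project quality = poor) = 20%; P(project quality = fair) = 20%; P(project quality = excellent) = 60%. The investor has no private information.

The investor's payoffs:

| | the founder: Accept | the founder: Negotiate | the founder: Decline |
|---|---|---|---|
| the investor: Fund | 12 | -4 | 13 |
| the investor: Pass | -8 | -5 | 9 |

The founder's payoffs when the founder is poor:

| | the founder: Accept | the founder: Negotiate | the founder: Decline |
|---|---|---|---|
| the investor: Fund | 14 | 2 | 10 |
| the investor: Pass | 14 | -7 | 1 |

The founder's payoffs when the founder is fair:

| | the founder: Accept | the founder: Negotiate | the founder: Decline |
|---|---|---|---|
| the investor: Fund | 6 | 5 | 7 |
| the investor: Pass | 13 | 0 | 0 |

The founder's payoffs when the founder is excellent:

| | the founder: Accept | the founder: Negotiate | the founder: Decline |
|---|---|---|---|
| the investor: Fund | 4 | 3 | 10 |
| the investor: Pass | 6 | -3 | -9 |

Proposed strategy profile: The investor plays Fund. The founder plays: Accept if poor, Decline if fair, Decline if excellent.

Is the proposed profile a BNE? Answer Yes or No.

Yes

The investor plays Fund: E[Fund] = 0.2·(12) + 0.2·(13) + 0.6·(13) = 12.8; E[Pass] = 5.6. Best-responding. ✓
The founder (project quality poor), facing Fund: Accept gives 14, Negotiate gives 2, Decline gives 10. Proposed Accept is best. ✓
The founder (project quality fair), facing Fund: Accept gives 6, Negotiate gives 5, Decline gives 7. Proposed Decline is best. ✓
The founder (project quality excellent), facing Fund: Accept gives 4, Negotiate gives 3, Decline gives 10. Proposed Decline is best. ✓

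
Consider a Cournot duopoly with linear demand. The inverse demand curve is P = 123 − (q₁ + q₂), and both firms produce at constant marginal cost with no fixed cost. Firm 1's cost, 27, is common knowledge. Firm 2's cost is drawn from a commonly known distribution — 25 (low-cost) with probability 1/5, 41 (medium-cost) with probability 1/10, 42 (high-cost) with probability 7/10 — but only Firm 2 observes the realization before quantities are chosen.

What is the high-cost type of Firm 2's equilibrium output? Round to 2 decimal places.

22.58

Firm 2 with cost c maximizes (123 − (q₁+q₂) − c)·q₂, giving q₂(c) = (123 − c − q₁)/2.
E[c₂] = 1/5·25 + 1/10·41 + 7/10·42 = 38.5
Firm 1's FOC against E[q₂] yields q₁ = (123 − 2·27 + E[c₂])/3 = (123 − 54 + 38.5)/3 = 35.8333.
q₂(high-cost) = (123 − 42 − 35.8333)/2 = 22.5833.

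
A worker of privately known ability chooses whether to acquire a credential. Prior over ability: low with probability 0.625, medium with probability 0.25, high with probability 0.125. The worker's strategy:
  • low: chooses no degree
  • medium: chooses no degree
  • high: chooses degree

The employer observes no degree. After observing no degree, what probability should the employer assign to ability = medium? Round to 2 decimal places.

P(no degree) = 0.625·1 + 0.25·1 + 0.125·0 = 0.875
P(medium | no degree) = (0.25·1) / 0.875 = 0.25 / 0.875 = 0.285714

0.29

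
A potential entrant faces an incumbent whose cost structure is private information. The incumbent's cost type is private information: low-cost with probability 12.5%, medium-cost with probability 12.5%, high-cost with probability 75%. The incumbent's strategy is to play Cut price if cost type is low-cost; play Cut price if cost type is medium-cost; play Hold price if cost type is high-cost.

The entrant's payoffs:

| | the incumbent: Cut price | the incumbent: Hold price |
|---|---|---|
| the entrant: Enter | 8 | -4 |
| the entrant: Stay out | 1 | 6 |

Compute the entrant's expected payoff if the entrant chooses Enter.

E[Enter] = 0.125·8 + 0.125·8 + 0.75·(-4) = 1 + 1 + (-3) = -1

-1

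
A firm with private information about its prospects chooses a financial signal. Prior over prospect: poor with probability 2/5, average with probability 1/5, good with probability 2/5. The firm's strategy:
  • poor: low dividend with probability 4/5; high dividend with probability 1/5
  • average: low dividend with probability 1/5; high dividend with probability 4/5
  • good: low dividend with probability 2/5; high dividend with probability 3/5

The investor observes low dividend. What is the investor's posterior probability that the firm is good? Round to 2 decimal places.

0.31

P(low dividend) = (2/5)·(4/5) + (1/5)·(1/5) + (2/5)·(2/5) = 13/25
P(good | low dividend) = ((2/5)·(2/5)) / (13/25) = (4/25) / (13/25) = 4/13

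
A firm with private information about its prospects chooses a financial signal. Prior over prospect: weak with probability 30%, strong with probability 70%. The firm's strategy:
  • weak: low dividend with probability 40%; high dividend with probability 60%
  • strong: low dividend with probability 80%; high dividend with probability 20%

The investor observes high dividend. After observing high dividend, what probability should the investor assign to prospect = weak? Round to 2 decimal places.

P(high dividend) = 0.3·0.6 + 0.7·0.2 = 0.32
P(weak | high dividend) = (0.3·0.6) / 0.32 = 0.18 / 0.32 = 0.5625

0.56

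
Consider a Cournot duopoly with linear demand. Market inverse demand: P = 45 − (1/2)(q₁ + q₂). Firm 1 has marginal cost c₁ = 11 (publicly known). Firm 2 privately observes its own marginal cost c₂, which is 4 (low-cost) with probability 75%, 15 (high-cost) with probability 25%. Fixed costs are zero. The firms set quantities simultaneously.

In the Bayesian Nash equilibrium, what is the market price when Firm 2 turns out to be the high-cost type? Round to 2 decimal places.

25.04

Firm 2 with cost c maximizes (45 − (1/2)(q₁+q₂) − c)·q₂, giving q₂(c) = (45 − c − (1/2)q₁).
E[c₂] = 0.75·4 + 0.25·15 = 6.75
Firm 1's FOC against E[q₂] yields q₁ = (45 − 2·11 + E[c₂])/(3/2) = (45 − 22 + 6.75)/(3/2) = 19.8333.
q₂(high-cost) = 20.0833, so P = 45 − (1/2)·(19.8333 + 20.0833) = 25.0417.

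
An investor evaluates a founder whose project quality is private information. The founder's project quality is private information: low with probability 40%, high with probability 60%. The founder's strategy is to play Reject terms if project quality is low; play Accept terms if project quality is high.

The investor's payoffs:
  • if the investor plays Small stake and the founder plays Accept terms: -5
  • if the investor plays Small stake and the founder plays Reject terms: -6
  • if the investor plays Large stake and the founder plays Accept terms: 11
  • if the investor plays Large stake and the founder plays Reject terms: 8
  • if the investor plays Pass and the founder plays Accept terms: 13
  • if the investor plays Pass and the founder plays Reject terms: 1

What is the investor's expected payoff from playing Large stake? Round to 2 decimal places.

E[Large stake] = 0.4·8 + 0.6·11 = 3.2 + 6.6 = 9.8

9.80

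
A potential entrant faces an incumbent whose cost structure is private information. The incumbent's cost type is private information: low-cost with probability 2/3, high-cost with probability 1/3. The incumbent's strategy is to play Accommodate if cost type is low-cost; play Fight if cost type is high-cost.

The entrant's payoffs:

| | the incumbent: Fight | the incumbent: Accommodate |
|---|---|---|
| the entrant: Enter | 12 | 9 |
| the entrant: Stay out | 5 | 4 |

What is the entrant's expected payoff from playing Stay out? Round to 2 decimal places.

Take the expectation over the incumbent's cost type, weighting each type's action by its prior probability.
E[Stay out] = 2/3·4 + 1/3·5 = 8/3 + 5/3 = 13/3

4.33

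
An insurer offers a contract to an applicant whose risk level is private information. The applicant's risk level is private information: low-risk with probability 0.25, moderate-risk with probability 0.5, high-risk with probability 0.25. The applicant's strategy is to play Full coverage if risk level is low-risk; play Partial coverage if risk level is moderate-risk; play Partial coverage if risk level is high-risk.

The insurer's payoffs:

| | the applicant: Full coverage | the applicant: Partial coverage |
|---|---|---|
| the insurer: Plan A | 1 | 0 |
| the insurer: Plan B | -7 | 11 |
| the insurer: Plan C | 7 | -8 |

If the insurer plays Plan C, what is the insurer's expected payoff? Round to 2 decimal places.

E[Plan C] = 0.25·7 + 0.5·(-8) + 0.25·(-8) = 1.75 + (-4) + (-2) = -4.25

-4.25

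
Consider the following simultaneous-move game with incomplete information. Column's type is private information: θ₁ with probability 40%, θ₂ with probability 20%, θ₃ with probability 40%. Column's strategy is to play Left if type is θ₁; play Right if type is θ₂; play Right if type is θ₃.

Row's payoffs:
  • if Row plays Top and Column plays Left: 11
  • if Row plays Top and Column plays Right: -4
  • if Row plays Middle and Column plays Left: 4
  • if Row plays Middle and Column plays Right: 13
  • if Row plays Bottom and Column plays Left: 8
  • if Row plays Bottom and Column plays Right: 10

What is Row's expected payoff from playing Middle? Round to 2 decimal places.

E[Middle] = 0.4·4 + 0.2·13 + 0.4·13 = 1.6 + 2.6 + 5.2 = 9.4

9.40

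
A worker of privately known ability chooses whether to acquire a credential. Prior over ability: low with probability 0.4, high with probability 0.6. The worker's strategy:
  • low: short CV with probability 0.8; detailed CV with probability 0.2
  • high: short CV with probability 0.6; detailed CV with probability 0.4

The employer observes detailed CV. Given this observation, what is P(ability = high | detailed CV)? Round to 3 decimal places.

0.750

Apply Bayes' rule using the sender's strategy as the likelihood.
P(detailed CV) = 0.4·0.2 + 0.6·0.4 = 0.32
P(high | detailed CV) = (0.6·0.4) / 0.32 = 0.24 / 0.32 = 0.75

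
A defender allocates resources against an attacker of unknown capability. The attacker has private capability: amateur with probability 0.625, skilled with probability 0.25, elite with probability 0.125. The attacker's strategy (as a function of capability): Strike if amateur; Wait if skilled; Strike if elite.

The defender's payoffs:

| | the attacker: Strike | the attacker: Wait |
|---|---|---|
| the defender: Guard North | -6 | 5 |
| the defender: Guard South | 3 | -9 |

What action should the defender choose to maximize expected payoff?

Compute the defender's expected payoff for each action, taking the expectation over the attacker's type.
E[Guard North] = 0.625·(-6) + 0.25·(5) + 0.125·(-6) = -3.25
E[Guard South] = 0.625·(3) + 0.25·(-9) + 0.125·(3) = 0
Best response: Guard South (0 is the largest).

Guard South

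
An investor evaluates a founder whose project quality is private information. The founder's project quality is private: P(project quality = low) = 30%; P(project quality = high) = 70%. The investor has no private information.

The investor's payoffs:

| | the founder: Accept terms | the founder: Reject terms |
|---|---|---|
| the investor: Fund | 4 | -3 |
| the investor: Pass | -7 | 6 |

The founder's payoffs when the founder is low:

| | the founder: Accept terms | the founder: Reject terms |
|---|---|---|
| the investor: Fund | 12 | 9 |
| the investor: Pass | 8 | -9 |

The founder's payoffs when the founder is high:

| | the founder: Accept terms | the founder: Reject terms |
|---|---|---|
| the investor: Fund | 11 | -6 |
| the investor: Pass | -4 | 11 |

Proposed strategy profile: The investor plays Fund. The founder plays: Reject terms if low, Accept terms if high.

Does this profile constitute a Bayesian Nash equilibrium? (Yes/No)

No

The investor plays Fund: E[Fund] = 0.3·(-3) + 0.7·(4) = 1.9; E[Pass] = -3.1. Best-responding. ✓
The founder (project quality low), facing Fund: Accept terms gives 12, Reject terms gives 9. Proposed Reject terms is not best — profitable deviation exists. ✗
The founder (project quality high), facing Fund: Accept terms gives 11, Reject terms gives -6. Proposed Accept terms is best. ✓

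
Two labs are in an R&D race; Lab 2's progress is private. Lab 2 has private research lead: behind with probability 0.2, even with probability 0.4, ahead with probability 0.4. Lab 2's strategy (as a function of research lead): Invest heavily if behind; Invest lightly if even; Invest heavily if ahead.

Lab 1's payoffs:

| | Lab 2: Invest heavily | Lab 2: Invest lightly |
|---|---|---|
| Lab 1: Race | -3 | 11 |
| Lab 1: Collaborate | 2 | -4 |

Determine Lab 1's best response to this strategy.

Compute Lab 1's expected payoff for each action, taking the expectation over Lab 2's type.
E[Race] = 0.2·(-3) + 0.4·(11) + 0.4·(-3) = 2.6
E[Collaborate] = 0.2·(2) + 0.4·(-4) + 0.4·(2) = -0.4
Best response: Race (2.6 is the largest).

Race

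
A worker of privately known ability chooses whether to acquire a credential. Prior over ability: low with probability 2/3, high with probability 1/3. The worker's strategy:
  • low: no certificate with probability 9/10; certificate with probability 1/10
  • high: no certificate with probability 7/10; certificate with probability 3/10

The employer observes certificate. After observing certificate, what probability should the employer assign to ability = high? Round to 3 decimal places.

0.600

Apply Bayes' rule using the sender's strategy as the likelihood.
P(certificate) = (2/3)·(1/10) + (1/3)·(3/10) = 1/6
P(high | certificate) = ((1/3)·(3/10)) / (1/6) = (1/10) / (1/6) = 3/5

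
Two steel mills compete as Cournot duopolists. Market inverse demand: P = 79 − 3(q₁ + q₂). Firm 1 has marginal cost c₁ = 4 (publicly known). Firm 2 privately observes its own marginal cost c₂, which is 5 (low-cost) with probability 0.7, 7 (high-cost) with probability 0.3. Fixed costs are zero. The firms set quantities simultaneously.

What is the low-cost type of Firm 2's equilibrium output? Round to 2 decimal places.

8.08

Type-c best response for Firm 2: q₂(c) = (79 − c)/6 − q₁/2.
Firm 1 maximizes expected profit; its first-order condition is 79 − 6q₁ − 3E[q₂] − 4 = 0.
Substituting E[q₂] and solving: E[c₂] = 5.6, so q₁ = (79 − 2·4 + 5.6)/9 = 8.51111.
q₂(low-cost) = (79 − 5 − 3·8.51111)/6 = 8.07778.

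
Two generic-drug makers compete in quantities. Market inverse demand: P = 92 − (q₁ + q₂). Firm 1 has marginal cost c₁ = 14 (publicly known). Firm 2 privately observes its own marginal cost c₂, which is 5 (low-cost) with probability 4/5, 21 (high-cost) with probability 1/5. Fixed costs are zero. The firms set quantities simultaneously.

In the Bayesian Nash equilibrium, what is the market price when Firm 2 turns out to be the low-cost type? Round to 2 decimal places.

Type-c best response for Firm 2: q₂(c) = (92 − c)/2 − q₁/2.
Firm 1 maximizes expected profit; its first-order condition is 92 − 2q₁ − E[q₂] − 14 = 0.
Substituting E[q₂] and solving: E[c₂] = 8.2, so q₁ = (92 − 2·14 + 8.2)/3 = 24.0667.
q₂(low-cost) = 31.4667, so P = 92 − (24.0667 + 31.4667) = 36.4667.

36.47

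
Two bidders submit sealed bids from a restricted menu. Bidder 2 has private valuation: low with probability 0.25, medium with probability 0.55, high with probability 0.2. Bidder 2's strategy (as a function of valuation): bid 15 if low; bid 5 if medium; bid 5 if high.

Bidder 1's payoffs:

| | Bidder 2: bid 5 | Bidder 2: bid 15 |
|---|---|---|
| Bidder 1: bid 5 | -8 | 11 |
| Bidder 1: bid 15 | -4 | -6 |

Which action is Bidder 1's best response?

bid 5

Compute Bidder 1's expected payoff for each action, taking the expectation over Bidder 2's type.
E[bid 5] = 0.25·(11) + 0.55·(-8) + 0.2·(-8) = -3.25
E[bid 15] = 0.25·(-6) + 0.55·(-4) + 0.2·(-4) = -4.5
Best response: bid 5 (-3.25 is the largest).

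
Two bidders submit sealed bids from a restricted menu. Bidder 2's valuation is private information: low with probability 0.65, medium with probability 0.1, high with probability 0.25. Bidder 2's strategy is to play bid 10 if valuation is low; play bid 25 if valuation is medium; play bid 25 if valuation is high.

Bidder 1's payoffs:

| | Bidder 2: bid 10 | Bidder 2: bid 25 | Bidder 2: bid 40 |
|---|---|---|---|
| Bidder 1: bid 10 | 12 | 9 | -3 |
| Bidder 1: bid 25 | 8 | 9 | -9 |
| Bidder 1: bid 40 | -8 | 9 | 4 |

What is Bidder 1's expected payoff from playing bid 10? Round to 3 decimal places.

E[bid 10] = 0.65·12 + 0.1·9 + 0.25·9 = 7.8 + 0.9 + 2.25 = 10.95

10.950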